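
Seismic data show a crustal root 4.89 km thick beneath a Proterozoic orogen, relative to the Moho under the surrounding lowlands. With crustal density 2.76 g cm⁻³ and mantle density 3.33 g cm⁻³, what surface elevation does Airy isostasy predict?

For local isostatic compensation: ρ_c h = (ρ_m − ρ_c) r.
h = r (ρ_m − ρ_c) / ρ_c = 4.89 km × (3.33 − 2.76) / 2.76 = 1.01 km.

1.01 km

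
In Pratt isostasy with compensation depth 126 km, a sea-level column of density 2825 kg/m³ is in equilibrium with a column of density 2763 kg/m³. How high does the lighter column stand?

ρ_ref D = ρ (D + h) → h = D (ρ_ref − ρ)/ρ.
h = 126 km × (2825 − 2763)/2763 = 2.83 km.

2.83 km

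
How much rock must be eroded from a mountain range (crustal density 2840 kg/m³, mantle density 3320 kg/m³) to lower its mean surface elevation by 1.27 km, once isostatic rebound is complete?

8.78 km

Net drop Δ = e − u = e − e ρ_c/ρ_m = e (ρ_m − ρ_c)/ρ_m.
e = Δ ρ_m/(ρ_m − ρ_c) = 1.27 km × 3320/480 = 8.78 km.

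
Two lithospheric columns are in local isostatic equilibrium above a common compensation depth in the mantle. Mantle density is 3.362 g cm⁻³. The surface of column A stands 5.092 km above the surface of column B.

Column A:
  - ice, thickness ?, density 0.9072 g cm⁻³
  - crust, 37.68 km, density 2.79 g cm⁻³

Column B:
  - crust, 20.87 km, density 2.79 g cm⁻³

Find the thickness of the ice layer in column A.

3.06 km

Take the compensation level at the base of the deeper column (depth z_c below the surface of column A) and equate Σ ρ_i t_i down to z_c; mantle fills any gap and the z_c terms cancel.
Column A: x×0.9072 + 37.68×2.79 + (z_c − 37.68 − x)×3.362
Column B: 5.092×0 + 20.87×2.79 + (z_c − 5.092 − 20.87)×3.362
The z_c×3.362 term appears on both sides and cancels. Collect the known terms of each column as K = Σ(ρt)_known − 3.362 × (depth of known layers): K_A = 105.1272 − 3.362×37.68 = −21.55296; K_B = 58.2273 − 3.362×(5.092 + 20.87) = −29.056944.
Balance: K_A − x×(3.362 − 0.9072) = K_B, so x = (K_A − K_B)/(3.362 − 0.9072) = 7.50398/2.4548 = 3.06 km.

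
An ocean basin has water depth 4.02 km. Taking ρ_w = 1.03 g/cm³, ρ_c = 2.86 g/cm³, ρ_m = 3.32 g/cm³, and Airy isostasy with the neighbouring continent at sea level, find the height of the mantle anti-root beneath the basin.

16 km

By Archimedes' principle applied to the lithosphere: replacing crust with seawater at the top is compensated by replacing crust with mantle at the base: d (ρ_c − ρ_w) = a (ρ_m − ρ_c).
a = d (ρ_c − ρ_w)/(ρ_m − ρ_c) = 4.02 km × 1.83/0.46 = 16 km.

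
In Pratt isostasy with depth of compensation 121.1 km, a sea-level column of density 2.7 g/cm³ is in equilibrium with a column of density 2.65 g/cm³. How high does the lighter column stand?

ρ_ref D = ρ (D + h) → h = D (ρ_ref − ρ)/ρ.
h = 121.1 km × (2.7 − 2.65)/2.65 = 2.28 km.

2.28 km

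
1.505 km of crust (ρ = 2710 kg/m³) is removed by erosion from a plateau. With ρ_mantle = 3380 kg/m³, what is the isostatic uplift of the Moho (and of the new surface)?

Unloading: uplift u = e ρ_c/ρ_m = 1.505 km × 2710/3380 = 1.21 km.

1.21 km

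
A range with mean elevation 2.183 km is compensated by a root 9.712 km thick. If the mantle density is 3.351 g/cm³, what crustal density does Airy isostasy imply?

2.74 g/cm³

ρ_c h = (ρ_m − ρ_c) r → ρ_c (h + r) = ρ_m r → ρ_c = ρ_m r / (h + r).
ρ_c = 3.351 × 9.712 km / (2.183 km + 9.712 km) = 2.74 g/cm³.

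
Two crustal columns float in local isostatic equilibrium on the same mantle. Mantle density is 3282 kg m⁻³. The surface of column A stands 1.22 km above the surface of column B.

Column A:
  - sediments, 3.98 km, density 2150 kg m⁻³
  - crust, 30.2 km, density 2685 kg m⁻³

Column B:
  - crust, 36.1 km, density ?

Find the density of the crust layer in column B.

Take the compensation level at the base of the deeper column (depth z_c below the surface of column A) and equate Σ ρ_i t_i down to z_c; mantle fills any gap and the z_c terms cancel.
Column A: 3.98×2150 + 30.2×2685 + (z_c − 34.18)×3282
Column B: 1.22×0 + 36.1×ρ + (z_c − 1.22 − 36.1)×3282
The z_c×3282 term appears on both sides and cancels. Collect the known terms of each column as K = Σ(ρt)_known − 3282 × (depth of known layers): K_A = 89644 − 3282×34.18 = −22534.76; K_B = 0 − 3282×(1.22 + 36.1) = −122484.24.
Balance: K_A = K_B + 36.1×ρ, so ρ = (K_A − K_B)/36.1 = 99949.5/36.1 = 2770 kg m⁻³.

2770 kg m⁻³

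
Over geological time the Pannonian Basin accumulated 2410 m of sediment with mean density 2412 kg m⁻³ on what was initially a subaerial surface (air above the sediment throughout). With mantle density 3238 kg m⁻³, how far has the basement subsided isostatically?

1800 m

Subaerial load: s = t ρ_sed / ρ_m = 2410 m × 2412/3238 = 1800 m.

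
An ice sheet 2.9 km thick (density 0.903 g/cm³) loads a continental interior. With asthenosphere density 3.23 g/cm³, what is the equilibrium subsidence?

Balancing pressure at the compensation depth: the ice load ρ_ice t is balanced by mantle displaced below, ρ_m s.
s = t ρ_ice / ρ_m = 2.9 km × 0.903/3.23 = 0.811 km.

0.811 km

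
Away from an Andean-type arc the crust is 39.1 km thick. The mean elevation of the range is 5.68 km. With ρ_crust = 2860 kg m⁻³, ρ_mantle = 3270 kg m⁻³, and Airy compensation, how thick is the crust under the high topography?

Root depth r = h ρ_c / (ρ_m − ρ_c) = 5.68 km × 2860 / 410 = 39.62 km.
Total thickness = T + h + r = 39.1 km + 5.68 km + 39.62 km = 84.4 km.

84.4 km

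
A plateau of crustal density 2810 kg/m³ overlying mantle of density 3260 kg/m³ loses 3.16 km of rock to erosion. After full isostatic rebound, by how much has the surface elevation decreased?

0.436 km

Rebound u = e ρ_c/ρ_m = 3.16 km × 2810/3260 = 2.724 km.
Net surface drop = e − u = 3.16 km − 2.724 km = e (ρ_m − ρ_c)/ρ_m = 0.436 km.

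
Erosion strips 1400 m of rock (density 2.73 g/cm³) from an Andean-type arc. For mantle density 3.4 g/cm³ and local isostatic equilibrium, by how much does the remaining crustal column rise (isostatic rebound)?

Unloading: uplift u = e ρ_c/ρ_m = 1400 m × 2.73/3.4 = 1120 m.

1120 m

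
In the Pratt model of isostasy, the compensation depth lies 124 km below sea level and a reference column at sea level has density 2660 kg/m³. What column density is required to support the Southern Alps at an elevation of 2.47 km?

Pratt balance: ρ_ref D = ρ (D + h).
ρ = ρ_ref D/(D + h) = 2660 × 124 km/(124 km + 2.47 km) = 2610 kg/m³.

2610 kg/m³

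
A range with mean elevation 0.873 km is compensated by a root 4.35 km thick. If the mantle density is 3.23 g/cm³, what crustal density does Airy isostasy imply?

ρ_c h = (ρ_m − ρ_c) r → ρ_c (h + r) = ρ_m r → ρ_c = ρ_m r / (h + r).
ρ_c = 3.23 × 4.35 km / (0.873 km + 4.35 km) = 2.69 g/cm³.

2.69 g/cm³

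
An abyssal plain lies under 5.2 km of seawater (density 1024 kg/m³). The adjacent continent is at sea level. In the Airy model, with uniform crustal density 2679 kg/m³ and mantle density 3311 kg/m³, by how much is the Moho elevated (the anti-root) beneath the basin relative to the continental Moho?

13.6 km

For local isostatic compensation: replacing crust with seawater at the top is compensated by replacing crust with mantle at the base: d (ρ_c − ρ_w) = a (ρ_m − ρ_c).
a = d (ρ_c − ρ_w)/(ρ_m − ρ_c) = 5.2 km × 1655/632 = 13.6 km.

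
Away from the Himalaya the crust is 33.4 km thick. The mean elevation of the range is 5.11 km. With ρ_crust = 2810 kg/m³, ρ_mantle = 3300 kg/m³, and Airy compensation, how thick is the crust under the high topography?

Root depth r = h ρ_c / (ρ_m − ρ_c) = 5.11 km × 2810 / 490 = 29.3 km.
Total thickness = T + h + r = 33.4 km + 5.11 km + 29.3 km = 67.8 km.

67.8 km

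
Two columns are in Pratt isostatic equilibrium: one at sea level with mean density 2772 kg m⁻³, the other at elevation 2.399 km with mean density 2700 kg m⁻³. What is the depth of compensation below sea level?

ρ_ref D = ρ (D + h) → D (ρ_ref − ρ) = ρ h.
D = ρ h/(ρ_ref − ρ) = 2700 × 2.399 km/(2772 − 2700) = 90 km.

90 km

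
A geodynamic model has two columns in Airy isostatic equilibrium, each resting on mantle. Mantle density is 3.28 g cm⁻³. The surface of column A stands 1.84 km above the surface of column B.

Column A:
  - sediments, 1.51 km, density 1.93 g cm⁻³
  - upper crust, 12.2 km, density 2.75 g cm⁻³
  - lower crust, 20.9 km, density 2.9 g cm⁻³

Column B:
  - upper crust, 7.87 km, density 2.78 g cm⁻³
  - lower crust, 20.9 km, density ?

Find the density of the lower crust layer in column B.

Take the compensation level at the base of the deeper column (depth z_c below the surface of column A) and equate Σ ρ_i t_i down to z_c; mantle fills any gap and the z_c terms cancel.
Column A: 1.51×1.93 + 12.2×2.75 + 20.9×2.9 + (z_c − 34.61)×3.28
Column B: 1.84×0 + 7.87×2.78 + 20.9×ρ + (z_c − 1.84 − 28.77)×3.28
The z_c×3.28 term appears on both sides and cancels. Collect the known terms of each column as K = Σ(ρt)_known − 3.28 × (depth of known layers): K_A = 97.0743 − 3.28×34.61 = −16.4465; K_B = 21.8786 − 3.28×(1.84 + 28.77) = −78.5222.
Balance: K_A = K_B + 20.9×ρ, so ρ = (K_A − K_B)/20.9 = 62.0757/20.9 = 2.97 g cm⁻³.

2.97 g cm⁻³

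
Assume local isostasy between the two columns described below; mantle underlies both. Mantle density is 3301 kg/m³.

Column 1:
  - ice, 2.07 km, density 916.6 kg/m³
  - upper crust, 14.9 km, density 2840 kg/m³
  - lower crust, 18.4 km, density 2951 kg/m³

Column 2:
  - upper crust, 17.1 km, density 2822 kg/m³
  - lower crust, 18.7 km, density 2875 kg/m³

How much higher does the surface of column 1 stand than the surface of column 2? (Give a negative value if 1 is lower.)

For any compensation level in the mantle, the mantle terms cancel and isostasy reduces to e = (Σt_1 − Σt_2) − (Σ(ρt)_1 − Σ(ρt)_2) / ρ_m.
Σt_1 = 35.37 km; Σt_2 = 35.8 km; Σ(ρt)_1 = 98511.762; Σ(ρt)_2 = 102018.7 (in km·kg/m³).
e = (35.37 − 35.8) − (98511.762 − 102018.7) / 3301 = 0.632 km.

0.632 km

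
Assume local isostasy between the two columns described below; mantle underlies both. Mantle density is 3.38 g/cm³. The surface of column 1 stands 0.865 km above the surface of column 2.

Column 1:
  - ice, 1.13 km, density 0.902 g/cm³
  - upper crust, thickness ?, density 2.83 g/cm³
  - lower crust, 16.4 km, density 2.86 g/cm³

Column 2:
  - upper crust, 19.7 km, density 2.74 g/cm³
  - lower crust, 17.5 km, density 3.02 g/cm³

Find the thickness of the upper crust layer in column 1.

19.1 km

Take the compensation level at the base of the deeper column (depth z_c below the surface of column 1) and equate Σ ρ_i t_i down to z_c; mantle fills any gap and the z_c terms cancel.
Column 1: 1.13×0.902 + x×2.83 + 16.4×2.86 + (z_c − 17.53 − x)×3.38
Column 2: 0.865×0 + 19.7×2.74 + 17.5×3.02 + (z_c − 0.865 − 37.2)×3.38
The z_c×3.38 term appears on both sides and cancels. Collect the known terms of each column as K = Σ(ρt)_known − 3.38 × (depth of known layers): K_1 = 47.92326 − 3.38×17.53 = −11.32814; K_2 = 106.828 − 3.38×(0.865 + 37.2) = −21.8317.
Balance: K_1 − x×(3.38 − 2.83) = K_2, so x = (K_1 − K_2)/(3.38 − 2.83) = 10.5036/0.55 = 19.1 km.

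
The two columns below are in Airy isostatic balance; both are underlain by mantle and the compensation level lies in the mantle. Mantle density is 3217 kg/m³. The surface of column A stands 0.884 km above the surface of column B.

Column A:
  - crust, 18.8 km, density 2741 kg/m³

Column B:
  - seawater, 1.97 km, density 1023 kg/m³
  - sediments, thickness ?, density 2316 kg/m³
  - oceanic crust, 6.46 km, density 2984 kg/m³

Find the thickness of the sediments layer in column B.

0.308 km

Take the compensation level at the base of the deeper column (depth z_c below the surface of column A) and equate Σ ρ_i t_i down to z_c; mantle fills any gap and the z_c terms cancel.
Column A: 18.8×2741 + (z_c − 18.8)×3217
Column B: 0.884×0 + 1.97×1023 + x×2316 + 6.46×2984 + (z_c − 0.884 − 8.43 − x)×3217
The z_c×3217 term appears on both sides and cancels. Collect the known terms of each column as K = Σ(ρt)_known − 3217 × (depth of known layers): K_A = 51530.8 − 3217×18.8 = −8948.8; K_B = 21291.95 − 3217×(0.884 + 8.43) = −8671.188.
Balance: K_A = K_B − x×(3217 − 2316), so x = (K_B − K_A)/(3217 − 2316) = 277.612/901 = 0.308 km.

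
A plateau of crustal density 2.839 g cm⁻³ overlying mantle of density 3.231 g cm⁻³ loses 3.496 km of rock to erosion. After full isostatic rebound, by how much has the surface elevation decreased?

Rebound u = e ρ_c/ρ_m = 3.496 km × 2.839/3.231 = 3.072 km.
Net surface drop = e − u = 3.496 km − 3.072 km = e (ρ_m − ρ_c)/ρ_m = 0.424 km.

0.424 km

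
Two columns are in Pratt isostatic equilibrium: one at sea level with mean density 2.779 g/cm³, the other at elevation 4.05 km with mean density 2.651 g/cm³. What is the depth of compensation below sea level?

ρ_ref D = ρ (D + h) → D (ρ_ref − ρ) = ρ h.
D = ρ h/(ρ_ref − ρ) = 2.651 × 4.05 km/(2.779 − 2.651) = 83.9 km.

83.9 km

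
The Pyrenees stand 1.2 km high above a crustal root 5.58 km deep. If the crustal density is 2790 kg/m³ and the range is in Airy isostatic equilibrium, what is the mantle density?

Airy balance: ρ_c h = (ρ_m − ρ_c) r → ρ_m = ρ_c (1 + h/r).
ρ_m = 2790 × (1 + 1.2 km/5.58 km) = 3390 kg/m³.

3390 kg/m³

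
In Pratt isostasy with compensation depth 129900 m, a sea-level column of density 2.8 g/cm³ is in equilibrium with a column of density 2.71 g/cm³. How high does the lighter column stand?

4310 m

ρ_ref D = ρ (D + h) → h = D (ρ_ref − ρ)/ρ.
h = 129900 m × (2.8 − 2.71)/2.71 = 4310 m.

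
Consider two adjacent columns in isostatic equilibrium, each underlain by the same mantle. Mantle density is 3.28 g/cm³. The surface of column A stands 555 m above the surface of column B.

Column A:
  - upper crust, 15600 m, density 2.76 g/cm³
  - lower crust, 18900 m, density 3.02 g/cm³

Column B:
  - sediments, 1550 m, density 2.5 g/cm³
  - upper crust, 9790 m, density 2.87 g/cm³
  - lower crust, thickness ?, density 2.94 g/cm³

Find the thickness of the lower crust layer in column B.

Take the compensation level at the base of the deeper column (depth z_c below the surface of column A) and equate Σ ρ_i t_i down to z_c; mantle fills any gap and the z_c terms cancel.
Column A: 15600×2.76 + 18900×3.02 + (z_c − 34500)×3.28
Column B: 555×0 + 1550×2.5 + 9790×2.87 + x×2.94 + (z_c − 555 − 11340 − x)×3.28
The z_c×3.28 term appears on both sides and cancels. Collect the known terms of each column as K = Σ(ρt)_known − 3.28 × (depth of known layers): K_A = 100134 − 3.28×34500 = −13026; K_B = 31972.3 − 3.28×(555 + 11340) = −7043.3.
Balance: K_A = K_B − x×(3.28 − 2.94), so x = (K_B − K_A)/(3.28 − 2.94) = 5982.7/0.34 = 17600 m.

17600 m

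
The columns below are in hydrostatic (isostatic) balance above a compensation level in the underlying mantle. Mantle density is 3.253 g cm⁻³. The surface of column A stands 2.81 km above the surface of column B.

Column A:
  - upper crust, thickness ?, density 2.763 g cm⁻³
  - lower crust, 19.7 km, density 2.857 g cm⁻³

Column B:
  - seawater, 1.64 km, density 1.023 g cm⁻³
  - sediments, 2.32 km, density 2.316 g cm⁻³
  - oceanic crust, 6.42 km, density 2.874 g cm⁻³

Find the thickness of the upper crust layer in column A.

Take the compensation level at the base of the deeper column (depth z_c below the surface of column A) and equate Σ ρ_i t_i down to z_c; mantle fills any gap and the z_c terms cancel.
Column A: x×2.763 + 19.7×2.857 + (z_c − 19.7 − x)×3.253
Column B: 2.81×0 + 1.64×1.023 + 2.32×2.316 + 6.42×2.874 + (z_c − 2.81 − 10.38)×3.253
The z_c×3.253 term appears on both sides and cancels. Collect the known terms of each column as K = Σ(ρt)_known − 3.253 × (depth of known layers): K_A = 56.2829 − 3.253×19.7 = −7.8012; K_B = 25.50192 − 3.253×(2.81 + 10.38) = −17.40515.
Balance: K_A − x×(3.253 − 2.763) = K_B, so x = (K_A − K_B)/(3.253 − 2.763) = 9.60395/0.49 = 19.6 km.

19.6 km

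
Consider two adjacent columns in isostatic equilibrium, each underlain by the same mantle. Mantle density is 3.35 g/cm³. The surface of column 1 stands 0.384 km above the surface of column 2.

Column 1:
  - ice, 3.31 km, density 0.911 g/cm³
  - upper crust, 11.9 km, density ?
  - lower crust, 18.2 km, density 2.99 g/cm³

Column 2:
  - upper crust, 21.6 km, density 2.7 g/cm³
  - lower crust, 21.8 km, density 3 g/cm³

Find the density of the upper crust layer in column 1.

2.65 g/cm³

Take the compensation level at the base of the deeper column (depth z_c below the surface of column 1) and equate Σ ρ_i t_i down to z_c; mantle fills any gap and the z_c terms cancel.
Column 1: 3.31×0.911 + 11.9×ρ + 18.2×2.99 + (z_c − 33.41)×3.35
Column 2: 0.384×0 + 21.6×2.7 + 21.8×3 + (z_c − 0.384 − 43.4)×3.35
The z_c×3.35 term appears on both sides and cancels. Collect the known terms of each column as K = Σ(ρt)_known − 3.35 × (depth of known layers): K_1 = 57.43341 − 3.35×33.41 = −54.49009; K_2 = 123.72 − 3.35×(0.384 + 43.4) = −22.9564.
Balance: K_1 + 11.9×ρ = K_2, so ρ = (K_2 − K_1)/11.9 = 31.5337/11.9 = 2.65 g/cm³.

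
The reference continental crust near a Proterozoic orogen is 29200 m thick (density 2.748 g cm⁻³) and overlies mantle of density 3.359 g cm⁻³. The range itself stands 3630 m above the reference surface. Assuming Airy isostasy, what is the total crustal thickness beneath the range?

49200 m

Root depth r = h ρ_c / (ρ_m − ρ_c) = 3630 m × 2.748 / 0.611 = 16330 m.
Total thickness = T + h + r = 29200 m + 3630 m + 16330 m = 49200 m.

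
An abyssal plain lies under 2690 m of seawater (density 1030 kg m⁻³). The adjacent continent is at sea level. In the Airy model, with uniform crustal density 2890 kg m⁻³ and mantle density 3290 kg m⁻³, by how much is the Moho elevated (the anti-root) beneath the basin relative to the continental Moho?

Isostatic balance requires: replacing crust with seawater at the top is compensated by replacing crust with mantle at the base: d (ρ_c − ρ_w) = a (ρ_m − ρ_c).
a = d (ρ_c − ρ_w)/(ρ_m − ρ_c) = 2690 m × 1860/400 = 12500 m.

12500 m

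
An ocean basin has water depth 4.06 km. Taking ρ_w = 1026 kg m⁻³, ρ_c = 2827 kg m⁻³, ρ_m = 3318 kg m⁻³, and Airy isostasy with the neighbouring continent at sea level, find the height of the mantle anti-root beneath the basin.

14.9 km

Balancing pressure at the compensation depth: replacing crust with seawater at the top is compensated by replacing crust with mantle at the base: d (ρ_c − ρ_w) = a (ρ_m − ρ_c).
a = d (ρ_c − ρ_w)/(ρ_m − ρ_c) = 4.06 km × 1801/491 = 14.9 km.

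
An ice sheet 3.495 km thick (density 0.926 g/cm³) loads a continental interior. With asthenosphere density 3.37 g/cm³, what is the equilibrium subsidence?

Equating mass per unit area of the two columns: the ice load ρ_ice t is balanced by mantle displaced below, ρ_m s.
s = t ρ_ice / ρ_m = 3.495 km × 0.926/3.37 = 0.96 km.

0.96 km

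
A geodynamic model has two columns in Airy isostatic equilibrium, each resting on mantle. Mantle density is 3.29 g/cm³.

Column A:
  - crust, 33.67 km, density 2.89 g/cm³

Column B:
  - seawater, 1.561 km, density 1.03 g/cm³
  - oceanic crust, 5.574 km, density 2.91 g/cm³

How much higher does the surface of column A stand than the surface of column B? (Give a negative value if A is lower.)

2.38 km

For any compensation level in the mantle, the mantle terms cancel and isostasy reduces to e = (Σt_A − Σt_B) − (Σ(ρt)_A − Σ(ρt)_B) / ρ_m.
Σt_A = 33.67 km; Σt_B = 7.135 km; Σ(ρt)_A = 97.3063; Σ(ρt)_B = 17.82817 (in km·g/cm³).
e = (33.67 − 7.135) − (97.3063 − 17.82817) / 3.29 = 2.38 km.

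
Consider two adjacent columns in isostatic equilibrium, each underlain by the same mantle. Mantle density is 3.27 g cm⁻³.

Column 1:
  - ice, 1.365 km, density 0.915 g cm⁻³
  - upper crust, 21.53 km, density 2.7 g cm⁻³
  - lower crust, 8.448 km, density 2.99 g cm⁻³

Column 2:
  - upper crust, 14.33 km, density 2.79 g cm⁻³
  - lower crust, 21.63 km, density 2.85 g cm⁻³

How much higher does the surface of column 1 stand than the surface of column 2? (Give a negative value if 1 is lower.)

0.578 km

For any compensation level in the mantle, the mantle terms cancel and isostasy reduces to e = (Σt_1 − Σt_2) − (Σ(ρt)_1 − Σ(ρt)_2) / ρ_m.
Σt_1 = 31.343 km; Σt_2 = 35.96 km; Σ(ρt)_1 = 84.639495; Σ(ρt)_2 = 101.6262 (in km·g cm⁻³).
e = (31.343 − 35.96) − (84.639495 − 101.6262) / 3.27 = 0.578 km.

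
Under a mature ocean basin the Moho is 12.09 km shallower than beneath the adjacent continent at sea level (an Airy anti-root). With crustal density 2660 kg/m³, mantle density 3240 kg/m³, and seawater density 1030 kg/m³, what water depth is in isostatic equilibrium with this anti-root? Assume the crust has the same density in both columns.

4.3 km

Replacing a thickness d of crust by seawater at the top must be balanced by replacing crust with mantle at the base: d (ρ_c − ρ_w) = a (ρ_m − ρ_c).
d = a (ρ_m − ρ_c)/(ρ_c − ρ_w) = 12.09 km × 580/1630 = 4.3 km.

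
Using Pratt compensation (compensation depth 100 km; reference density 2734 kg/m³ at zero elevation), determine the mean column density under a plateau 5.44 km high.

Pratt balance: ρ_ref D = ρ (D + h).
ρ = ρ_ref D/(D + h) = 2734 × 100 km/(100 km + 5.44 km) = 2590 kg/m³.

2590 kg/m³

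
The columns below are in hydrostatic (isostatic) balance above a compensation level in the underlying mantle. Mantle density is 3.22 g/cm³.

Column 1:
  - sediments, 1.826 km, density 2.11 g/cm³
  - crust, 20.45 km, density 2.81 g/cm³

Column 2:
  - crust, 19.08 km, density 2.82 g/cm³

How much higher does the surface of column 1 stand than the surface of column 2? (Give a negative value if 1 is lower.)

For any compensation level in the mantle, the mantle terms cancel and isostasy reduces to e = (Σt_1 − Σt_2) − (Σ(ρt)_1 − Σ(ρt)_2) / ρ_m.
Σt_1 = 22.276 km; Σt_2 = 19.08 km; Σ(ρt)_1 = 61.31736; Σ(ρt)_2 = 53.8056 (in km·g/cm³).
e = (22.276 − 19.08) − (61.31736 − 53.8056) / 3.22 = 0.863 km.

0.863 km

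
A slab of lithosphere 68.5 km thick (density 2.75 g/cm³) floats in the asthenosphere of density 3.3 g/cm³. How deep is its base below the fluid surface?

57.1 km

Draft d = t ρ_obj/ρ_fluid = 68.5 km × 2.75/3.3 = 57.1 km.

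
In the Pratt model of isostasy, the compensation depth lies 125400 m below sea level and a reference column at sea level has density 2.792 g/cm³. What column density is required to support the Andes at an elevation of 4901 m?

2.69 g/cm³

Pratt balance: ρ_ref D = ρ (D + h).
ρ = ρ_ref D/(D + h) = 2.792 × 125400 m/(125400 m + 4901 m) = 2.69 g/cm³.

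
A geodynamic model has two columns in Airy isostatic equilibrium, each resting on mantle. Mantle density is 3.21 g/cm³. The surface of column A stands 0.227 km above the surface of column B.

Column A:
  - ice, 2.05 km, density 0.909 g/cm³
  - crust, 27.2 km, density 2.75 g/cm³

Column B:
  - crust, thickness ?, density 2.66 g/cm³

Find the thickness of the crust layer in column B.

30 km

Take the compensation level at the base of the deeper column (depth z_c below the surface of column A) and equate Σ ρ_i t_i down to z_c; mantle fills any gap and the z_c terms cancel.
Column A: 2.05×0.909 + 27.2×2.75 + (z_c − 29.25)×3.21
Column B: 0.227×0 + x×2.66 + (z_c − 0.227 − 0 − x)×3.21
The z_c×3.21 term appears on both sides and cancels. Collect the known terms of each column as K = Σ(ρt)_known − 3.21 × (depth of known layers): K_A = 76.66345 − 3.21×29.25 = −17.22905; K_B = 0 − 3.21×(0.227 + 0) = −0.72867.
Balance: K_A = K_B − x×(3.21 − 2.66), so x = (K_B − K_A)/(3.21 − 2.66) = 16.5004/0.55 = 30 km.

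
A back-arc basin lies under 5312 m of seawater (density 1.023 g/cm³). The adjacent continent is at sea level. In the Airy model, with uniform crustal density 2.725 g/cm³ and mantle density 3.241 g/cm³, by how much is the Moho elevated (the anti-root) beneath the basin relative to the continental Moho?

17500 m

In Airy isostatic equilibrium: replacing crust with seawater at the top is compensated by replacing crust with mantle at the base: d (ρ_c − ρ_w) = a (ρ_m − ρ_c).
a = d (ρ_c − ρ_w)/(ρ_m − ρ_c) = 5312 m × 1.702/0.516 = 17500 m.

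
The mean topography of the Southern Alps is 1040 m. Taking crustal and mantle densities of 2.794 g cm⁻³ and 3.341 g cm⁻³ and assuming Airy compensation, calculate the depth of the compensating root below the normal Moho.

For local isostatic compensation: the weight of the topography is balanced by the buoyancy of the root, ρ_c h = (ρ_m − ρ_c) r.
r = h · ρ_c / (ρ_m − ρ_c) = 1040 m × 2.794 / (3.341 − 2.794) = 5310 m.

5310 m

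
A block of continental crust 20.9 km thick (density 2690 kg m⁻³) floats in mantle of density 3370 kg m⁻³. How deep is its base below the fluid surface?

Draft d = t ρ_obj/ρ_fluid = 20.9 km × 2690/3370 = 16.7 km.

16.7 km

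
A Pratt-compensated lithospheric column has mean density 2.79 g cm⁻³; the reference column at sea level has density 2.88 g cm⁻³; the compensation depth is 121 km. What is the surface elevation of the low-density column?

ρ_ref D = ρ (D + h) → h = D (ρ_ref − ρ)/ρ.
h = 121 km × (2.88 − 2.79)/2.79 = 3.9 km.

3.9 km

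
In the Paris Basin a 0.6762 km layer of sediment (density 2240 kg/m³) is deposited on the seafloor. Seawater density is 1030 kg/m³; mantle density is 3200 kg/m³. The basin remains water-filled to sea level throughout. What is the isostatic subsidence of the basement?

Submarine loading: the sediment displaces seawater, and the subsidence is in turn flooded, so s (ρ_m − ρ_w) = t (ρ_sed − ρ_w).
s = 0.6762 km × (2240 − 1030) / (3200 − 1030) = 0.377 km.

0.377 km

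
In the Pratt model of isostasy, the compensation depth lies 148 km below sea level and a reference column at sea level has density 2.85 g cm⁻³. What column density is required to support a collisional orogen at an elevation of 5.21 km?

2.75 g cm⁻³

Pratt balance: ρ_ref D = ρ (D + h).
ρ = ρ_ref D/(D + h) = 2.85 × 148 km/(148 km + 5.21 km) = 2.75 g cm⁻³.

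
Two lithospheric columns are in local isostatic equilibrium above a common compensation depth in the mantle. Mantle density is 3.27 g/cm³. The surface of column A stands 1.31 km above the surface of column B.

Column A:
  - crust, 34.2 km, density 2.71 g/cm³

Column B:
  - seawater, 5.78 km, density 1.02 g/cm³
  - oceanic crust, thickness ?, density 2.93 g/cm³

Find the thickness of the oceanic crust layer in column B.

5.48 km

Take the compensation level at the base of the deeper column (depth z_c below the surface of column A) and equate Σ ρ_i t_i down to z_c; mantle fills any gap and the z_c terms cancel.
Column A: 34.2×2.71 + (z_c − 34.2)×3.27
Column B: 1.31×0 + 5.78×1.02 + x×2.93 + (z_c − 1.31 − 5.78 − x)×3.27
The z_c×3.27 term appears on both sides and cancels. Collect the known terms of each column as K = Σ(ρt)_known − 3.27 × (depth of known layers): K_A = 92.682 − 3.27×34.2 = −19.152; K_B = 5.8956 − 3.27×(1.31 + 5.78) = −17.2887.
Balance: K_A = K_B − x×(3.27 − 2.93), so x = (K_B − K_A)/(3.27 − 2.93) = 1.8633/0.34 = 5.48 km.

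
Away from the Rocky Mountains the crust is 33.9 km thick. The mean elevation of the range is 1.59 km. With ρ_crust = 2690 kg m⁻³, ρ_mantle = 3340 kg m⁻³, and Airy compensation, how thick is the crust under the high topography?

42.1 km

Root depth r = h ρ_c / (ρ_m − ρ_c) = 1.59 km × 2690 / 650 = 6.58 km.
Total thickness = T + h + r = 33.9 km + 1.59 km + 6.58 km = 42.1 km.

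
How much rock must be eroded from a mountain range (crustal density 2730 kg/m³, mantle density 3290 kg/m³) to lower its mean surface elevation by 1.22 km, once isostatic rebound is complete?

Net drop Δ = e − u = e − e ρ_c/ρ_m = e (ρ_m − ρ_c)/ρ_m.
e = Δ ρ_m/(ρ_m − ρ_c) = 1.22 km × 3290/560 = 7.17 km.

7.17 km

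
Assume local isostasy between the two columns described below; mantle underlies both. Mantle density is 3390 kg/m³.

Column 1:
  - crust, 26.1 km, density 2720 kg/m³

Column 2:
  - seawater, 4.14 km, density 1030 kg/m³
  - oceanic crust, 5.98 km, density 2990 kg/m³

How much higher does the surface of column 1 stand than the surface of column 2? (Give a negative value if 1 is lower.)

1.57 km

For any compensation level in the mantle, the mantle terms cancel and isostasy reduces to e = (Σt_1 − Σt_2) − (Σ(ρt)_1 − Σ(ρt)_2) / ρ_m.
Σt_1 = 26.1 km; Σt_2 = 10.12 km; Σ(ρt)_1 = 70992; Σ(ρt)_2 = 22144.4 (in km·kg/m³).
e = (26.1 − 10.12) − (70992 − 22144.4) / 3390 = 1.57 km.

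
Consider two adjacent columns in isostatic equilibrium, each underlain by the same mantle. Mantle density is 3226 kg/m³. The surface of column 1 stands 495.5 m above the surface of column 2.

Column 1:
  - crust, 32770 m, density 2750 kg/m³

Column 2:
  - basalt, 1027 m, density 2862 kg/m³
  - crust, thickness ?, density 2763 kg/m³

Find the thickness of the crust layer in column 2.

29400 m

Take the compensation level at the base of the deeper column (depth z_c below the surface of column 1) and equate Σ ρ_i t_i down to z_c; mantle fills any gap and the z_c terms cancel.
Column 1: 32770×2750 + (z_c − 32770)×3226
Column 2: 495.5×0 + 1027×2862 + x×2763 + (z_c − 495.5 − 1027 − x)×3226
The z_c×3226 term appears on both sides and cancels. Collect the known terms of each column as K = Σ(ρt)_known − 3226 × (depth of known layers): K_1 = 90117500 − 3226×32770 = −15598520; K_2 = 2939274 − 3226×(495.5 + 1027) = −1972311.
Balance: K_1 = K_2 − x×(3226 − 2763), so x = (K_2 − K_1)/(3226 − 2763) = 13626200/463 = 29400 m.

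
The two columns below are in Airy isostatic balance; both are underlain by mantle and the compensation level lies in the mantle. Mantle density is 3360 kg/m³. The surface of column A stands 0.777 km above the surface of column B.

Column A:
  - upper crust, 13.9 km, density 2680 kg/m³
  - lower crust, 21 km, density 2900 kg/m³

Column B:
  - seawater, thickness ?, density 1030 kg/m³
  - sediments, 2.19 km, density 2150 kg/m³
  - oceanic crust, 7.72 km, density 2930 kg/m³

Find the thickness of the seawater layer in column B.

Take the compensation level at the base of the deeper column (depth z_c below the surface of column A) and equate Σ ρ_i t_i down to z_c; mantle fills any gap and the z_c terms cancel.
Column A: 13.9×2680 + 21×2900 + (z_c − 34.9)×3360
Column B: 0.777×0 + x×1030 + 2.19×2150 + 7.72×2930 + (z_c − 0.777 − 9.91 − x)×3360
The z_c×3360 term appears on both sides and cancels. Collect the known terms of each column as K = Σ(ρt)_known − 3360 × (depth of known layers): K_A = 98152 − 3360×34.9 = −19112; K_B = 27328.1 − 3360×(0.777 + 9.91) = −8580.22.
Balance: K_A = K_B − x×(3360 − 1030), so x = (K_B − K_A)/(3360 − 1030) = 10531.8/2330 = 4.52 km.

4.52 km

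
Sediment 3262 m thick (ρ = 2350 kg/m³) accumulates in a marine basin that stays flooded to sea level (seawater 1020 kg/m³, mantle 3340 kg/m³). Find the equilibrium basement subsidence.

1870 m

Submarine loading: the sediment displaces seawater, and the subsidence is in turn flooded, so s (ρ_m − ρ_w) = t (ρ_sed − ρ_w).
s = 3262 m × (2350 − 1020) / (3340 − 1020) = 1870 m.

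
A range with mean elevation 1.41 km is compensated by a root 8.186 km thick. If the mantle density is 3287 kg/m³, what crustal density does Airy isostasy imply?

ρ_c h = (ρ_m − ρ_c) r → ρ_c (h + r) = ρ_m r → ρ_c = ρ_m r / (h + r).
ρ_c = 3287 × 8.186 km / (1.41 km + 8.186 km) = 2800 kg/m³.

2800 kg/m³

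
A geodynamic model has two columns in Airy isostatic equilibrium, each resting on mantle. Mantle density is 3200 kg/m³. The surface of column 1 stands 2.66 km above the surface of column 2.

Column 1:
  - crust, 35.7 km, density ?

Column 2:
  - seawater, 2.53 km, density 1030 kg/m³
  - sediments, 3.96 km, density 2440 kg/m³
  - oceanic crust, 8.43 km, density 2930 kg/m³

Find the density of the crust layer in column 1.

Take the compensation level at the base of the deeper column (depth z_c below the surface of column 1) and equate Σ ρ_i t_i down to z_c; mantle fills any gap and the z_c terms cancel.
Column 1: 35.7×ρ + (z_c − 35.7)×3200
Column 2: 2.66×0 + 2.53×1030 + 3.96×2440 + 8.43×2930 + (z_c − 2.66 − 14.92)×3200
The z_c×3200 term appears on both sides and cancels. Collect the known terms of each column as K = Σ(ρt)_known − 3200 × (depth of known layers): K_1 = 0 − 3200×35.7 = −114240; K_2 = 36968.2 − 3200×(2.66 + 14.92) = −19287.8.
Balance: K_1 + 35.7×ρ = K_2, so ρ = (K_2 − K_1)/35.7 = 94952.2/35.7 = 2660 kg/m³.

2660 kg/m³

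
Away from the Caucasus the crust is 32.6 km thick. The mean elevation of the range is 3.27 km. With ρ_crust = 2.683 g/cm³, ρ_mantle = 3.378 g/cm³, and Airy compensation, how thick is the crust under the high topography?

Root depth r = h ρ_c / (ρ_m − ρ_c) = 3.27 km × 2.683 / 0.695 = 12.62 km.
Total thickness = T + h + r = 32.6 km + 3.27 km + 12.62 km = 48.5 km.

48.5 km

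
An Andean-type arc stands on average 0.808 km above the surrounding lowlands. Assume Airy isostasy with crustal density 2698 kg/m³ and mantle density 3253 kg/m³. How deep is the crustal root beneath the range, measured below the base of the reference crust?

3.93 km

In Airy isostatic equilibrium: the weight of the topography is balanced by the buoyancy of the root, ρ_c h = (ρ_m − ρ_c) r.
r = h · ρ_c / (ρ_m − ρ_c) = 0.808 km × 2698 / (3253 − 2698) = 3.93 km.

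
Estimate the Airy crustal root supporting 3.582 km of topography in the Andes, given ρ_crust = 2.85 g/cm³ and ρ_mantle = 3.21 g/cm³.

Balancing pressure at the compensation depth: the weight of the topography is balanced by the buoyancy of the root, ρ_c h = (ρ_m − ρ_c) r.
r = h · ρ_c / (ρ_m − ρ_c) = 3.582 km × 2.85 / (3.21 − 2.85) = 28.4 km.

28.4 km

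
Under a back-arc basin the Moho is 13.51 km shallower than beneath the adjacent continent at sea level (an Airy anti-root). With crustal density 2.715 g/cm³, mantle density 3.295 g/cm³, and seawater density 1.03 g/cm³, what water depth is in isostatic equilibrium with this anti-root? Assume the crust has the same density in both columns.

4.65 km

Replacing a thickness d of crust by seawater at the top must be balanced by replacing crust with mantle at the base: d (ρ_c − ρ_w) = a (ρ_m − ρ_c).
d = a (ρ_m − ρ_c)/(ρ_c − ρ_w) = 13.51 km × 0.58/1.685 = 4.65 km.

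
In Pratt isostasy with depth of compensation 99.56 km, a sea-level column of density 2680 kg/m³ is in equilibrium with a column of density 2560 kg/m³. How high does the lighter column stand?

ρ_ref D = ρ (D + h) → h = D (ρ_ref − ρ)/ρ.
h = 99.56 km × (2680 − 2560)/2560 = 4.67 km.

4.67 km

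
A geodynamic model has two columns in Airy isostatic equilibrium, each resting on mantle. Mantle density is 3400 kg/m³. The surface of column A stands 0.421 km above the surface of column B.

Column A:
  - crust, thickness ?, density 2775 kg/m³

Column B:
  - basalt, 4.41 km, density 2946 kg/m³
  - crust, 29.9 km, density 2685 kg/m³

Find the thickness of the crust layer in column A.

Take the compensation level at the base of the deeper column (depth z_c below the surface of column A) and equate Σ ρ_i t_i down to z_c; mantle fills any gap and the z_c terms cancel.
Column A: x×2775 + (z_c − 0 − x)×3400
Column B: 0.421×0 + 4.41×2946 + 29.9×2685 + (z_c − 0.421 − 34.31)×3400
The z_c×3400 term appears on both sides and cancels. Collect the known terms of each column as K = Σ(ρt)_known − 3400 × (depth of known layers): K_A = 0 − 3400×0 = 0; K_B = 93273.36 − 3400×(0.421 + 34.31) = −24812.04.
Balance: K_A − x×(3400 − 2775) = K_B, so x = (K_A − K_B)/(3400 − 2775) = 24812/625 = 39.7 km.

39.7 km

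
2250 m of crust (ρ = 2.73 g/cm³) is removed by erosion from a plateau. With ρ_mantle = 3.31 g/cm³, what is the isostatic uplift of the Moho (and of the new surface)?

1860 m

Unloading: uplift u = e ρ_c/ρ_m = 2250 m × 2.73/3.31 = 1860 m.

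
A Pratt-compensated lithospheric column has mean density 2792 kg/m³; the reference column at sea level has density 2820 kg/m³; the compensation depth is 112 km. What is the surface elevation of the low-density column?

1.12 km

ρ_ref D = ρ (D + h) → h = D (ρ_ref − ρ)/ρ.
h = 112 km × (2820 − 2792)/2792 = 1.12 km.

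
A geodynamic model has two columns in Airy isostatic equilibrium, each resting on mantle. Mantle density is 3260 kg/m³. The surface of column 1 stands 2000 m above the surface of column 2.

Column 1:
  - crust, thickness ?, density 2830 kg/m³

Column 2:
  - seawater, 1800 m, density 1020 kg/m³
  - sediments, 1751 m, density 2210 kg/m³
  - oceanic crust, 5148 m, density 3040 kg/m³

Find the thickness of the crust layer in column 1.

31400 m

Take the compensation level at the base of the deeper column (depth z_c below the surface of column 1) and equate Σ ρ_i t_i down to z_c; mantle fills any gap and the z_c terms cancel.
Column 1: x×2830 + (z_c − 0 − x)×3260
Column 2: 2000×0 + 1800×1020 + 1751×2210 + 5148×3040 + (z_c − 2000 − 8699)×3260
The z_c×3260 term appears on both sides and cancels. Collect the known terms of each column as K = Σ(ρt)_known − 3260 × (depth of known layers): K_1 = 0 − 3260×0 = 0; K_2 = 21355630 − 3260×(2000 + 8699) = −13523110.
Balance: K_1 − x×(3260 − 2830) = K_2, so x = (K_1 − K_2)/(3260 − 2830) = 13523100/430 = 31400 m.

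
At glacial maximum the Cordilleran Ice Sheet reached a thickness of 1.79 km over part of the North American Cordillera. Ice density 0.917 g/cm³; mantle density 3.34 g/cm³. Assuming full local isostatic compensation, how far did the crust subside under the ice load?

0.491 km

For local isostatic compensation: the ice load ρ_ice t is balanced by mantle displaced below, ρ_m s.
s = t ρ_ice / ρ_m = 1.79 km × 0.917/3.34 = 0.491 km.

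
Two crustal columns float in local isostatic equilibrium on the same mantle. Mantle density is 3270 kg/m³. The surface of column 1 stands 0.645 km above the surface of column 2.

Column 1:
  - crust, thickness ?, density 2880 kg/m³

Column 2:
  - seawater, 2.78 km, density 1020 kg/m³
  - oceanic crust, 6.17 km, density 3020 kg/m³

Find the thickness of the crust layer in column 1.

25.4 km

Take the compensation level at the base of the deeper column (depth z_c below the surface of column 1) and equate Σ ρ_i t_i down to z_c; mantle fills any gap and the z_c terms cancel.
Column 1: x×2880 + (z_c − 0 − x)×3270
Column 2: 0.645×0 + 2.78×1020 + 6.17×3020 + (z_c − 0.645 − 8.95)×3270
The z_c×3270 term appears on both sides and cancels. Collect the known terms of each column as K = Σ(ρt)_known − 3270 × (depth of known layers): K_1 = 0 − 3270×0 = 0; K_2 = 21469 − 3270×(0.645 + 8.95) = −9906.65.
Balance: K_1 − x×(3270 − 2880) = K_2, so x = (K_1 − K_2)/(3270 − 2880) = 9906.65/390 = 25.4 km.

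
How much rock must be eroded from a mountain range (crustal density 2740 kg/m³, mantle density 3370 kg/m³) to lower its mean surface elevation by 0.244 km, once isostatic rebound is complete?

Net drop Δ = e − u = e − e ρ_c/ρ_m = e (ρ_m − ρ_c)/ρ_m.
e = Δ ρ_m/(ρ_m − ρ_c) = 0.244 km × 3370/630 = 1.31 km.

1.31 km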